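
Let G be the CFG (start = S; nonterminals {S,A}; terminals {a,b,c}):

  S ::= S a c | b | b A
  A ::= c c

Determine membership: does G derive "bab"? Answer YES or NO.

Convert to CNF:
  S -> S X3 | T2 A | b
  A -> T0 T0
  T0 -> c
  T1 -> a
  T2 -> b
  X3 -> T1 T0

CYK table (by increasing span):
  [0..0]={S,T2}  "b"  orig:{S}
  [1..1]={T1}  "a"  orig:{}
  [2..2]={S,T2}  "b"  orig:{S}
  [0..1]=∅  "ba"
  [1..2]=∅  "ab"
  [0..2]=∅  "bab"

S ∉ T[0,2] ⇒ NO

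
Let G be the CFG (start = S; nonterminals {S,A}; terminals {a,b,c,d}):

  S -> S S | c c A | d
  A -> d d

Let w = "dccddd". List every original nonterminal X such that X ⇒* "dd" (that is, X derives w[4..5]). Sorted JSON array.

Convert to CNF:
  S -> S S | T1 X2 | d
  A -> T0 T0
  T0 -> d
  T1 -> c
  X2 -> T1 A

Fill CYK table bottom-up (cells [i..j] with 4 ≤ i ≤ j ≤ 5 only):
  [4..4]={S,T0}  "d"  orig:{S}
  [5..5]={S,T0}  "d"  orig:{S}
  [4..5]={A,S}  "dd"

Original NTs in T[4,5] deriving "dd": ["A", "S"]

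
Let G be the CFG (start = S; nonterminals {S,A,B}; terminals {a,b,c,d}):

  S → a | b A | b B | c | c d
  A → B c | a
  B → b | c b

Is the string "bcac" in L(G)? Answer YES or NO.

CNF form of G:
  S -> T0 T2 | T1 A | T1 B | a | c
  A -> B T0 | a
  B -> T0 T1 | b
  T0 -> c
  T1 -> b
  T2 -> d

CYK fill:
  T[0,0] 'b' = {B,T1}  orig:{B}
  T[1,1] 'c' = {S,T0}  orig:{S}
  T[2,2] 'a' = {A,S}
  T[3,3] 'c' = {S,T0}  orig:{S}
  T[0,1] 'bc' = {A}
  T[1,2] 'ca' = ∅
  T[2,3] 'ac' = ∅
  T[0,2] 'bca' = ∅
  T[1,3] 'cac' = ∅
  T[0,3] 'bcac' = ∅

S ∉ T[0,3] ⇒ NO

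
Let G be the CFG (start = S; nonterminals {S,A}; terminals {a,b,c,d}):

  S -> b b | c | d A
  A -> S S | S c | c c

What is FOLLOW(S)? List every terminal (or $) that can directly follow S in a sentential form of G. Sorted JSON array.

FIRST iteration:
iter 1:
  A via A→c c: +{c}
  S via S→b b: +{b}
  S via S→c: +{c}
  S via S→d A: +{d}
  FIRST[S]={b,c,d}  FIRST[A]={c}
iter 2:
  A via A→S S: +{b,d}
  FIRST[S]={b,c,d}  FIRST[A]={b,c,d}
iter 3: (no change)
  FIRST[S]={b,c,d}  FIRST[A]={b,c,d}

FOLLOW iteration:
seed FOLLOW(S) with $
[1]
  A→S S: FOLLOW(S) ⊇ FIRST(S) = {b,c,d}; new: +{b,c,d}
  S→d A: FOLLOW(A) ⊇ FOLLOW(S) ⊇ {$,b,c,d}; new: +{$,b,c,d}
  S: {$,b,c,d}  A: {$,b,c,d}
[2] done
  S: {$,b,c,d}  A: {$,b,c,d}

FOLLOW(S) = ["$", "b", "c", "d"]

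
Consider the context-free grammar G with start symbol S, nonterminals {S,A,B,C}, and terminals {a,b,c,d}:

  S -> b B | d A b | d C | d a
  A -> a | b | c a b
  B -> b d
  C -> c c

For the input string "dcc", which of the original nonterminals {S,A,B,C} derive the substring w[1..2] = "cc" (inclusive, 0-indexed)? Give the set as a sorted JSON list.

Convert to CNF:
  S -> T2 B | T3 C | T3 T1 | T3 X5
  A -> T0 X4 | a | b
  B -> T2 T3
  C -> T0 T0
  T0 -> c
  T1 -> a
  T2 -> b
  T3 -> d
  X4 -> T1 T2
  X5 -> A T2

Fill CYK table bottom-up — only the sub-triangle for w[1..2]:
  [1..1]={T0}  "c"  orig:{}
  [2..2]={T0}  "c"  orig:{}
  [1..2]={C}  "cc"

Original NTs in T[1,2] deriving "cc": ["C"]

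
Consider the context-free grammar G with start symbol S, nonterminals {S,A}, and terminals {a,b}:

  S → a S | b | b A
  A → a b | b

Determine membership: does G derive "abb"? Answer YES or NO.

CNF form of G:
  S -> T0 S | T1 A | b
  A -> T0 T1 | b
  T0 -> a
  T1 -> b

CYK fill:
  T[0,0] 'a' = {T0}  orig:{}
  T[1,1] 'b' = {A,S,T1}  orig:{A,S}
  T[2,2] 'b' = {A,S,T1}  orig:{A,S}
  T[0,1] 'ab' = {A,S}
  T[1,2] 'bb' = {S}
  T[0,2] 'abb' = {S}

S ∈ T[0,2] ⇒ YES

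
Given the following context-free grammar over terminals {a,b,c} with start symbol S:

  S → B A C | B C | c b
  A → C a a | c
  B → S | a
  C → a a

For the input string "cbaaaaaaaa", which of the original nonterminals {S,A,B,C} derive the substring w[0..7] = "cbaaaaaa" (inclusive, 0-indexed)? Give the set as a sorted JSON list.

CNF form of G:
  S -> B C | B X5 | T1 T2
  A -> C X3 | c
  B -> B C | B X4 | T1 T2 | a
  C -> T0 T0
  T0 -> a
  T1 -> c
  T2 -> b
  X3 -> T0 T0
  X4 -> A C
  X5 -> A C

CYK fill (cells [i..j] with 0 ≤ i ≤ j ≤ 7 only):
  [0..0]={A,T1}  "c"  orig:{A}
  [1..1]={T2}  "b"  orig:{}
  [2..2]={B,T0}  "a"  orig:{B}
  [3..3]={B,T0}  "a"  orig:{B}
  [4..4]={B,T0}  "a"  orig:{B}
  [5..5]={B,T0}  "a"  orig:{B}
  [6..6]={B,T0}  "a"  orig:{B}
  [7..7]={B,T0}  "a"  orig:{B}
  [0..1]={B,S}  "cb"
  [1..2]=∅  "ba"
  [2..3]={C,X3}  "aa"  orig:{C}
  [3..4]={C,X3}  "aa"  orig:{C}
  [4..5]={C,X3}  "aa"  orig:{C}
  [5..6]={C,X3}  "aa"  orig:{C}
  [6..7]={C,X3}  "aa"  orig:{C}
  [0..2]=∅  "cba"
  [1..3]=∅  "baa"
  [2..4]={B,S}  "aaa"
  [3..5]={B,S}  "aaa"
  [4..6]={B,S}  "aaa"
  [5..7]={B,S}  "aaa"
  [0..3]={B,S}  "cbaa"
  [1..4]=∅  "baaa"
  [2..5]={A}  "aaaa"
  [3..6]={A}  "aaaa"
  [4..7]={A}  "aaaa"
  [0..4]=∅  "cbaaa"
  [1..5]=∅  "baaaa"
  [2..6]={B,S}  "aaaaa"
  [3..7]={B,S}  "aaaaa"
  [0..5]={B,S}  "cbaaaa"
  [1..6]=∅  "baaaaa"
  [2..7]={X4,X5}  "aaaaaa"  orig:{}
  [0..6]=∅  "cbaaaaa"
  [1..7]=∅  "baaaaaa"
  [0..7]={B,S}  "cbaaaaaa"

Original NTs in T[0,7] deriving "cbaaaaaa": ["B", "S"]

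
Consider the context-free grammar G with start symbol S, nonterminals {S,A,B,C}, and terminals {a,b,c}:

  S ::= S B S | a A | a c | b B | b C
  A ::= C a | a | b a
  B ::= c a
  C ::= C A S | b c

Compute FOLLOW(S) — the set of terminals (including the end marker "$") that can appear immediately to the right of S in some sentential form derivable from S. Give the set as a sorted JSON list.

FIRST iteration:
round 1:
  A via A→a: +{a}
  A via A→b a: +{b}
  B via B→c a: +{c}
  C via C→b c: +{b}
  S via S→a A: +{a}
  S via S→b B: +{b}
  FIRST[S]={a,b}  FIRST[A]={a,b}  FIRST[B]={c}  FIRST[C]={b}
round 2: (stable)
  FIRST[S]={a,b}  FIRST[A]={a,b}  FIRST[B]={c}  FIRST[C]={b}

FOLLOW iteration:
initialize: $ ∈ FOLLOW(S)
iter 1:
  A→C a: FOLLOW(C) ⊇ FIRST(a) = {a}; new: +{a}
  C→C A S: FOLLOW(C) ⊇ FIRST(A) = {a,b}; new: +{b}
  C→C A S: FOLLOW(A) ⊇ FIRST(S) = {a,b}; new: +{a,b}
  C→C A S: FOLLOW(S) ⊇ FOLLOW(C) ⊇ {a,b}; new: +{a,b}
  S→S B S: FOLLOW(S) ⊇ FIRST(B) = {c}; new: +{c}
  S→S B S: FOLLOW(B) ⊇ FIRST(S) = {a,b}; new: +{a,b}
  S→a A: FOLLOW(A) ⊇ FOLLOW(S) ⊇ {$,a,b,c}; new: +{$,c}
  S→b B: FOLLOW(B) ⊇ FOLLOW(S) ⊇ {$,a,b,c}; new: +{$,c}
  S→b C: FOLLOW(C) ⊇ FOLLOW(S) ⊇ {$,a,b,c}; new: +{$,c}
  S: {$,a,b,c}  A: {$,a,b,c}  B: {$,a,b,c}  C: {$,a,b,c}
iter 2: — fixpoint
  S: {$,a,b,c}  A: {$,a,b,c}  B: {$,a,b,c}  C: {$,a,b,c}

FOLLOW(S) = ["$", "a", "b", "c"]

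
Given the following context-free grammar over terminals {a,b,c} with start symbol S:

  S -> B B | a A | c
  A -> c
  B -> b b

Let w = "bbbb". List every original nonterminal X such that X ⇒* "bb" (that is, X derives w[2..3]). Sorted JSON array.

CNF form of G:
  S -> B B | T1 A | c
  A -> c
  B -> T0 T0
  T0 -> b
  T1 -> a

Fill CYK table bottom-up — only the sub-triangle for w[2..3]:
  T[2,2] 'b' = {T0}  orig:{}
  T[3,3] 'b' = {T0}  orig:{}
  T[2,3] 'bb' = {B}

Original NTs in T[2,3] deriving "bb": ["B"]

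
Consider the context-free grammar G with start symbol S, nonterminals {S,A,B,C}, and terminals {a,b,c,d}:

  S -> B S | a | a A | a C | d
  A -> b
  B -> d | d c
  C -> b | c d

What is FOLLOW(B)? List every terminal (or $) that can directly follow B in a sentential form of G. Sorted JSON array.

FIRST iteration:
iter 1:
  A via A→b: +{b}
  B via B→d: +{d}
  C via C→b: +{b}
  C via C→c d: +{c}
  S via S→B S: +{d}
  S via S→a: +{a}
  S: {a,d}  A: {b}  B: {d}  C: {b,c}
iter 2: — fixpoint
  S: {a,d}  A: {b}  B: {d}  C: {b,c}

FOLLOW sets:
FOLLOW(S) := {$}
round 1:
  S→B S: FOLLOW(B) ⊇ FIRST(S) = {a,d}; new: +{a,d}
  S→a A: FOLLOW(A) ⊇ FOLLOW(S) ⊇ {$}; new: +{$}
  S→a C: FOLLOW(C) ⊇ FOLLOW(S) ⊇ {$}; new: +{$}
  S: {$}  A: {$}  B: {a,d}  C: {$}
round 2: (stable)
  S: {$}  A: {$}  B: {a,d}  C: {$}

FOLLOW(B) = ["a", "d"]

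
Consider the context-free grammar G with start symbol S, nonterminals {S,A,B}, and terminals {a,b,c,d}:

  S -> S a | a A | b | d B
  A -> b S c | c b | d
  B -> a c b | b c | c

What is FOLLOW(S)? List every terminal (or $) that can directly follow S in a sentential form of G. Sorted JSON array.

FIRST sets, iterate to fixpoint:
iter 1:
  A via A→b S c: +{b}
  A via A→c b: +{c}
  A via A→d: +{d}
  B via B→a c b: +{a}
  B via B→b c: +{b}
  B via B→c: +{c}
  S via S→a A: +{a}
  S via S→b: +{b}
  S via S→d B: +{d}
  S: {a,b,d}  A: {b,c,d}  B: {a,b,c}
iter 2: — fixpoint
  S: {a,b,d}  A: {b,c,d}  B: {a,b,c}

Compute FOLLOW by fixpoint:
seed FOLLOW(S) with $
round 1:
  A→b S c: FOLLOW(S) ⊇ FIRST(c) = {c}; new: +{c}
  S→S a: FOLLOW(S) ⊇ FIRST(a) = {a}; new: +{a}
  S→a A: FOLLOW(A) ⊇ FOLLOW(S) ⊇ {$,a,c}; new: +{$,a,c}
  S→d B: FOLLOW(B) ⊇ FOLLOW(S) ⊇ {$,a,c}; new: +{$,a,c}
  FOLLOW[S]={$,a,c}  FOLLOW[A]={$,a,c}  FOLLOW[B]={$,a,c}
round 2: (no change)
  FOLLOW[S]={$,a,c}  FOLLOW[A]={$,a,c}  FOLLOW[B]={$,a,c}

FOLLOW(S) = ["$", "a", "c"]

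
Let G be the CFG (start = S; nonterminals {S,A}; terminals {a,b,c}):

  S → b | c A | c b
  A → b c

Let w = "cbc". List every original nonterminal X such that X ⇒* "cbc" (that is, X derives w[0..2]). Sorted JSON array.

Convert to CNF:
  S -> T1 A | T1 T0 | b
  A -> T0 T1
  T0 -> b
  T1 -> c

Fill CYK table bottom-up — only the sub-triangle for w[0..2]:
  T[0,0] 'c' = {T1}  orig:{}
  T[1,1] 'b' = {S,T0}  orig:{S}
  T[2,2] 'c' = {T1}  orig:{}
  T[0,1] 'cb' = {S}
  T[1,2] 'bc' = {A}
  T[0,2] 'cbc' = {S}

Original NTs in T[0,2] deriving "cbc": ["S"]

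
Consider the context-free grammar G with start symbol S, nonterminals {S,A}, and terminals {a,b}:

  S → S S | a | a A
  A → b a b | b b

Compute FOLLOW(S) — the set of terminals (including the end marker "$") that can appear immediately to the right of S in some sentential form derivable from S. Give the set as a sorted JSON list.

Compute FIRST by fixpoint:
round 1:
  A via A→b a b: +{b}
  S via S→a: +{a}
  FIRST[S]={a}  FIRST[A]={b}
round 2: (no change)
  FIRST[S]={a}  FIRST[A]={b}

FOLLOW sets:
seed FOLLOW(S) with $
round 1:
  S→S S: FOLLOW(S) ⊇ FIRST(S) = {a}; new: +{a}
  S→a A: FOLLOW(A) ⊇ FOLLOW(S) ⊇ {$,a}; new: +{$,a}
  S: {$,a}  A: {$,a}
round 2: done
  S: {$,a}  A: {$,a}

FOLLOW(S) = ["$", "a"]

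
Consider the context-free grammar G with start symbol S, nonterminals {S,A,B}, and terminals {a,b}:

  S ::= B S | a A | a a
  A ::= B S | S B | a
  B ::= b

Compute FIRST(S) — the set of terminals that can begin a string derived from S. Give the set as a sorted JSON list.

Compute FIRST by fixpoint:
[1]
  A via A→a: +{a}
  B via B→b: +{b}
  S via S→B S: +{b}
  S via S→a A: +{a}
  FIRST(S)={a,b}  FIRST(A)={a}  FIRST(B)={b}
[2]
  A via A→B S: +{b}
  FIRST(S)={a,b}  FIRST(A)={a,b}  FIRST(B)={b}
[3] done
  FIRST(S)={a,b}  FIRST(A)={a,b}  FIRST(B)={b}

FIRST(S) = ["a", "b"]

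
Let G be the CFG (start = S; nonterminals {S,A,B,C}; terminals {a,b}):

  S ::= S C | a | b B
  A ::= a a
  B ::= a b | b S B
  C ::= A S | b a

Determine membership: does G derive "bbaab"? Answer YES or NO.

Convert to CNF:
  S -> S C | T1 B | a
  A -> T0 T0
  B -> T0 T1 | T1 X2
  C -> A S | T1 T0
  T0 -> a
  T1 -> b
  X2 -> S B

CYK fill:
  T[0,0] 'b' = {T1}  orig:{}
  T[1,1] 'b' = {T1}  orig:{}
  T[2,2] 'a' = {S,T0}  orig:{S}
  T[3,3] 'a' = {S,T0}  orig:{S}
  T[4,4] 'b' = {T1}  orig:{}
  T[0,1] 'bb' = ∅
  T[1,2] 'ba' = {C}
  T[2,3] 'aa' = {A}
  T[3,4] 'ab' = {B}
  T[0,2] 'bba' = ∅
  T[1,3] 'baa' = ∅
  T[2,4] 'aab' = {X2}  orig:{}
  T[0,3] 'bbaa' = ∅
  T[1,4] 'baab' = {B}
  T[0,4] 'bbaab' = {S}

S ∈ T[0,4] ⇒ YES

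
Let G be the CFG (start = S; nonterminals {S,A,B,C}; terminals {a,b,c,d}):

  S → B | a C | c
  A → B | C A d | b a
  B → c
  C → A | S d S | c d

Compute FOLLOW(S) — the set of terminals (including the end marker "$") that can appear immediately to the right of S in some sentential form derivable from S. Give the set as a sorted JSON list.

FIRST sets, iterate to fixpoint:
round 1:
  A via A→b a: +{b}
  B via B→c: +{c}
  C via C→A: +{b}
  C via C→c d: +{c}
  S via S→B: +{c}
  S via S→a C: +{a}
  S: {a,c}  A: {b}  B: {c}  C: {b,c}
round 2:
  A via A→B: +{c}
  C via C→S d S: +{a}
  S: {a,c}  A: {b,c}  B: {c}  C: {a,b,c}
round 3:
  A via A→C A d: +{a}
  S: {a,c}  A: {a,b,c}  B: {c}  C: {a,b,c}
round 4: done
  S: {a,c}  A: {a,b,c}  B: {c}  C: {a,b,c}

Compute FOLLOW by fixpoint:
seed FOLLOW(S) with $
iter 1:
  A→C A d: FOLLOW(C) ⊇ FIRST(A) = {a,b,c}; new: +{a,b,c}
  A→C A d: FOLLOW(A) ⊇ FIRST(d) = {d}; new: +{d}
  C→A: FOLLOW(A) ⊇ FOLLOW(C) ⊇ {a,b,c}; new: +{a,b,c}
  C→S d S: FOLLOW(S) ⊇ FIRST(d) = {d}; new: +{d}
  C→S d S: FOLLOW(S) ⊇ FOLLOW(C) ⊇ {a,b,c}; new: +{a,b,c}
  S→B: FOLLOW(B) ⊇ FOLLOW(S) ⊇ {$,a,b,c,d}; new: +{$,a,b,c,d}
  S→a C: FOLLOW(C) ⊇ FOLLOW(S) ⊇ {$,a,b,c,d}; new: +{$,d}
  FOLLOW[S]={$,a,b,c,d}  FOLLOW[A]={a,b,c,d}  FOLLOW[B]={$,a,b,c,d}  FOLLOW[C]={$,a,b,c,d}
iter 2:
  C→A: FOLLOW(A) ⊇ FOLLOW(C) ⊇ {$,a,b,c,d}; new: +{$}
  FOLLOW[S]={$,a,b,c,d}  FOLLOW[A]={$,a,b,c,d}  FOLLOW[B]={$,a,b,c,d}  FOLLOW[C]={$,a,b,c,d}
iter 3: — fixpoint
  FOLLOW[S]={$,a,b,c,d}  FOLLOW[A]={$,a,b,c,d}  FOLLOW[B]={$,a,b,c,d}  FOLLOW[C]={$,a,b,c,d}

FOLLOW(S) = ["$", "a", "b", "c", "d"]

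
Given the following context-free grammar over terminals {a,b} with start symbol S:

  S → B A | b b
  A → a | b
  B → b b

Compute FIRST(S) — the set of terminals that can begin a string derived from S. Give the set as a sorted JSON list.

Compute FIRST by fixpoint:
[1]
  A via A→a: +{a}
  A via A→b: +{b}
  B via B→b b: +{b}
  S via S→B A: +{b}
  FIRST[S]={b}  FIRST[A]={a,b}  FIRST[B]={b}
[2] — fixpoint
  FIRST[S]={b}  FIRST[A]={a,b}  FIRST[B]={b}

FIRST(S) = ["b"]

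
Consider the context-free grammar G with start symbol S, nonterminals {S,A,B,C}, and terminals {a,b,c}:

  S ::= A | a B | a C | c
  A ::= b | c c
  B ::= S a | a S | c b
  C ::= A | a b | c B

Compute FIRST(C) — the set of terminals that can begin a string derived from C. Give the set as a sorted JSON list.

FIRST iteration:
[1]
  A via A→b: +{b}
  A via A→c c: +{c}
  B via B→a S: +{a}
  B via B→c b: +{c}
  C via C→A: +{b,c}
  C via C→a b: +{a}
  S via S→A: +{b,c}
  S via S→a B: +{a}
  FIRST[S]={a,b,c}  FIRST[A]={b,c}  FIRST[B]={a,c}  FIRST[C]={a,b,c}
[2]
  B via B→S a: +{b}
  FIRST[S]={a,b,c}  FIRST[A]={b,c}  FIRST[B]={a,b,c}  FIRST[C]={a,b,c}
[3] (no change)
  FIRST[S]={a,b,c}  FIRST[A]={b,c}  FIRST[B]={a,b,c}  FIRST[C]={a,b,c}

FIRST(C) = ["a", "b", "c"]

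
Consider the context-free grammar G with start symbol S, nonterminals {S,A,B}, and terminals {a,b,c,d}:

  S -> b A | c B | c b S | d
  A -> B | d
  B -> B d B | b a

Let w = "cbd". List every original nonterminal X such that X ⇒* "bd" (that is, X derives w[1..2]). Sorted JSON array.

Convert to CNF:
  S -> T1 A | T3 B | T3 X6 | d
  A -> B X4 | T1 T2 | d
  B -> B X5 | T1 T2
  T0 -> d
  T1 -> b
  T2 -> a
  T3 -> c
  X4 -> T0 B
  X5 -> T0 B
  X6 -> T1 S

CYK fill, restricted to cells inside w[1..2]:
  cell(1,1) b: {T1}  orig:{}
  cell(2,2) d: {A,S,T0}  orig:{A,S}
  cell(1,2) bd: {S,X6}  orig:{S}

Original NTs in T[1,2] deriving "bd": ["S"]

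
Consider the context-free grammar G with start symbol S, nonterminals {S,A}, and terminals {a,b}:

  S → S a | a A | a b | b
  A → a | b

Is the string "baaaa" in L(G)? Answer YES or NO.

Convert to CNF:
  S -> S T0 | T0 A | T0 T1 | b
  A -> a | b
  T0 -> a
  T1 -> b

Fill CYK table bottom-up:
  T[0,0] 'b' = {A,S,T1}  orig:{A,S}
  T[1,1] 'a' = {A,T0}  orig:{A}
  T[2,2] 'a' = {A,T0}  orig:{A}
  T[3,3] 'a' = {A,T0}  orig:{A}
  T[4,4] 'a' = {A,T0}  orig:{A}
  T[0,1] 'ba' = {S}
  T[1,2] 'aa' = {S}
  T[2,3] 'aa' = {S}
  T[3,4] 'aa' = {S}
  T[0,2] 'baa' = {S}
  T[1,3] 'aaa' = {S}
  T[2,4] 'aaa' = {S}
  T[0,3] 'baaa' = {S}
  T[1,4] 'aaaa' = {S}
  T[0,4] 'baaaa' = {S}

S ∈ T[0,4] ⇒ YES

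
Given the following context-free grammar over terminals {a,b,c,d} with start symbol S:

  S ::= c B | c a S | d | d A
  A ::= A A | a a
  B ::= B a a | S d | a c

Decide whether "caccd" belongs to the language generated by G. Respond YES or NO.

Convert to CNF:
  S -> T1 A | T2 B | T2 X4 | d
  A -> A A | T0 T0
  B -> B X3 | S T1 | T0 T2
  T0 -> a
  T1 -> d
  T2 -> c
  X3 -> T0 T0
  X4 -> T0 S

Fill CYK table bottom-up:
  T[0,0] 'c' = {T2}  orig:{}
  T[1,1] 'a' = {T0}  orig:{}
  T[2,2] 'c' = {T2}  orig:{}
  T[3,3] 'c' = {T2}  orig:{}
  T[4,4] 'd' = {S,T1}  orig:{S}
  T[0,1] 'ca' = ∅
  T[1,2] 'ac' = {B}
  T[2,3] 'cc' = ∅
  T[3,4] 'cd' = ∅
  T[0,2] 'cac' = {S}
  T[1,3] 'acc' = ∅
  T[2,4] 'ccd' = ∅
  T[0,3] 'cacc' = ∅
  T[1,4] 'accd' = ∅
  T[0,4] 'caccd' = ∅

S ∉ T[0,4] ⇒ NO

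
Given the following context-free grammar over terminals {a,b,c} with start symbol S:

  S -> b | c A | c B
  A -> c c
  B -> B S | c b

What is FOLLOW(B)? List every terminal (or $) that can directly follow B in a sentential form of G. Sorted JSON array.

FIRST iteration:
round 1:
  A via A→c c: +{c}
  B via B→c b: +{c}
  S via S→b: +{b}
  S via S→c A: +{c}
  S: {b,c}  A: {c}  B: {c}
round 2: done
  S: {b,c}  A: {c}  B: {c}

FOLLOW iteration:
FOLLOW(S) := {$}
iter 1:
  B→B S: FOLLOW(B) ⊇ FIRST(S) = {b,c}; new: +{b,c}
  B→B S: FOLLOW(S) ⊇ FOLLOW(B) ⊇ {b,c}; new: +{b,c}
  S→c A: FOLLOW(A) ⊇ FOLLOW(S) ⊇ {$,b,c}; new: +{$,b,c}
  S→c B: FOLLOW(B) ⊇ FOLLOW(S) ⊇ {$,b,c}; new: +{$}
  S: {$,b,c}  A: {$,b,c}  B: {$,b,c}
iter 2: — fixpoint
  S: {$,b,c}  A: {$,b,c}  B: {$,b,c}

FOLLOW(B) = ["$", "b", "c"]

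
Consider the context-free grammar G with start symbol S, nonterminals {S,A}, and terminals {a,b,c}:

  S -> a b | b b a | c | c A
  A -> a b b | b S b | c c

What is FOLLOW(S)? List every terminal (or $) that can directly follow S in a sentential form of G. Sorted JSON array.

Compute FIRST by fixpoint:
[1]
  A via A→a b b: +{a}
  A via A→b S b: +{b}
  A via A→c c: +{c}
  S via S→a b: +{a}
  S via S→b b a: +{b}
  S via S→c: +{c}
  FIRST(S)={a,b,c}  FIRST(A)={a,b,c}
[2] done
  FIRST(S)={a,b,c}  FIRST(A)={a,b,c}

FOLLOW iteration:
FOLLOW(S) := {$}
iter 1:
  A→b S b: FOLLOW(S) ⊇ FIRST(b) = {b}; new: +{b}
  S→c A: FOLLOW(A) ⊇ FOLLOW(S) ⊇ {$,b}; new: +{$,b}
  S: {$,b}  A: {$,b}
iter 2: — fixpoint
  S: {$,b}  A: {$,b}

FOLLOW(S) = ["$", "b"]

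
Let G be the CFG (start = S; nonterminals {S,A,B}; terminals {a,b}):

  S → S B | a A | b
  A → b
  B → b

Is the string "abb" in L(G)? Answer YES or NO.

Convert to CNF:
  S -> S B | T0 A | b
  A -> b
  B -> b
  T0 -> a

Fill CYK table bottom-up:
  T[0,0] 'a' = {T0}  orig:{}
  T[1,1] 'b' = {A,B,S}
  T[2,2] 'b' = {A,B,S}
  T[0,1] 'ab' = {S}
  T[1,2] 'bb' = {S}
  T[0,2] 'abb' = {S}

S ∈ T[0,2] ⇒ YES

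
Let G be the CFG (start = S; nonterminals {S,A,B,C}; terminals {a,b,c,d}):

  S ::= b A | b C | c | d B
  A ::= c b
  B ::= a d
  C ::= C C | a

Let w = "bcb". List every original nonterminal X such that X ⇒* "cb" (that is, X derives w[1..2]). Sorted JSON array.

Convert to CNF:
  S -> T1 A | T1 C | T3 B | c
  A -> T0 T1
  B -> T2 T3
  C -> C C | a
  T0 -> c
  T1 -> b
  T2 -> a
  T3 -> d

Fill CYK table bottom-up — only the sub-triangle for w[1..2]:
  [1..1]={S,T0}  "c"  orig:{S}
  [2..2]={T1}  "b"  orig:{}
  [1..2]={A}  "cb"

Original NTs in T[1,2] deriving "cb": ["A"]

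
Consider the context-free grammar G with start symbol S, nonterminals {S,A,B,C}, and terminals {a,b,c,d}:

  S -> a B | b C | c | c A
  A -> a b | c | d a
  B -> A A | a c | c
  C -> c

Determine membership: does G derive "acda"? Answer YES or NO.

Convert to CNF:
  S -> T0 B | T1 C | T3 A | c
  A -> T0 T1 | T2 T0 | c
  B -> A A | T0 T3 | c
  C -> c
  T0 -> a
  T1 -> b
  T2 -> d
  T3 -> c

CYK table (by increasing span):
  cell(0,0) a: {T0}  orig:{}
  cell(1,1) c: {A,B,C,S,T3}  orig:{A,B,C,S}
  cell(2,2) d: {T2}  orig:{}
  cell(3,3) a: {T0}  orig:{}
  cell(0,1) ac: {B,S}
  cell(1,2) cd: ∅
  cell(2,3) da: {A}
  cell(0,2) acd: ∅
  cell(1,3) cda: {B,S}
  cell(0,3) acda: {S}

S ∈ T[0,3] ⇒ YES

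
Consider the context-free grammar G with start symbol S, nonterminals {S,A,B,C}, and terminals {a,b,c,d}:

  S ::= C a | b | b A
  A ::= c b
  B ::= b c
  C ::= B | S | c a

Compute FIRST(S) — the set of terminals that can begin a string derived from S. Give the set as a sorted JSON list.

FIRST sets, iterate to fixpoint:
iter 1:
  A via A→c b: +{c}
  B via B→b c: +{b}
  C via C→B: +{b}
  C via C→c a: +{c}
  S via S→C a: +{b,c}
  FIRST[S]={b,c}  FIRST[A]={c}  FIRST[B]={b}  FIRST[C]={b,c}
iter 2: (stable)
  FIRST[S]={b,c}  FIRST[A]={c}  FIRST[B]={b}  FIRST[C]={b,c}

FIRST(S) = ["b", "c"]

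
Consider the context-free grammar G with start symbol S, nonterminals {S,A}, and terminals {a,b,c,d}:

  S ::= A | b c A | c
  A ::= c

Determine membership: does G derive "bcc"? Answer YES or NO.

Convert to CNF:
  S -> T0 X2 | c
  A -> c
  T0 -> b
  T1 -> c
  X2 -> T1 A

Fill CYK table bottom-up:
  T[0,0] 'b' = {T0}  orig:{}
  T[1,1] 'c' = {A,S,T1}  orig:{A,S}
  T[2,2] 'c' = {A,S,T1}  orig:{A,S}
  T[0,1] 'bc' = ∅
  T[1,2] 'cc' = {X2}  orig:{}
  T[0,2] 'bcc' = {S}

S ∈ T[0,2] ⇒ YES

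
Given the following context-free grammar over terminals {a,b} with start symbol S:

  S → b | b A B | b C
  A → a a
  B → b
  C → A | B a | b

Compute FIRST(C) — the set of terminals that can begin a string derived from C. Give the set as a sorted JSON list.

FIRST iteration:
[1]
  A via A→a a: +{a}
  B via B→b: +{b}
  C via C→A: +{a}
  C via C→B a: +{b}
  S via S→b: +{b}
  FIRST(S)={b}  FIRST(A)={a}  FIRST(B)={b}  FIRST(C)={a,b}
[2] (stable)
  FIRST(S)={b}  FIRST(A)={a}  FIRST(B)={b}  FIRST(C)={a,b}

FIRST(C) = ["a", "b"]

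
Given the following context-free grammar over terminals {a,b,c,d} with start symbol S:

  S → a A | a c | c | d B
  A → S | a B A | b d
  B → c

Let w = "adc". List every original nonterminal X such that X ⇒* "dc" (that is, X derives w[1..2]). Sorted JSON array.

CNF form of G:
  S -> T0 A | T0 T1 | T3 B | c
  A -> T0 A | T0 T1 | T0 X4 | T2 T3 | T3 B | c
  B -> c
  T0 -> a
  T1 -> c
  T2 -> b
  T3 -> d
  X4 -> B A

CYK fill — only the sub-triangle for w[1..2]:
  cell(1,1) d: {T3}  orig:{}
  cell(2,2) c: {A,B,S,T1}  orig:{A,B,S}
  cell(1,2) dc: {A,S}

Original NTs in T[1,2] deriving "dc": ["A", "S"]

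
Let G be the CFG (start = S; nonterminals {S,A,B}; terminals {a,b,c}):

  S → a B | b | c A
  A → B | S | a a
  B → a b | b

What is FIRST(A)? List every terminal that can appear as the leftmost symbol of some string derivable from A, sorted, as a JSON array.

FIRST sets, iterate to fixpoint:
round 1:
  A via A→a a: +{a}
  B via B→a b: +{a}
  B via B→b: +{b}
  S via S→a B: +{a}
  S via S→b: +{b}
  S via S→c A: +{c}
  FIRST[S]={a,b,c}  FIRST[A]={a}  FIRST[B]={a,b}
round 2:
  A via A→B: +{b}
  A via A→S: +{c}
  FIRST[S]={a,b,c}  FIRST[A]={a,b,c}  FIRST[B]={a,b}
round 3: — fixpoint
  FIRST[S]={a,b,c}  FIRST[A]={a,b,c}  FIRST[B]={a,b}

FIRST(A) = ["a", "b", "c"]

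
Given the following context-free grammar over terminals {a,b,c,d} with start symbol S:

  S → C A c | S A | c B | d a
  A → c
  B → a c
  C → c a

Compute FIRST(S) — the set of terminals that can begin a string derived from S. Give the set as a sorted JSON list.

Compute FIRST by fixpoint:
pass 1:
  A via A→c: +{c}
  B via B→a c: +{a}
  C via C→c a: +{c}
  S via S→C A c: +{c}
  S via S→d a: +{d}
  S: {c,d}  A: {c}  B: {a}  C: {c}
pass 2: — fixpoint
  S: {c,d}  A: {c}  B: {a}  C: {c}

FIRST(S) = ["c", "d"]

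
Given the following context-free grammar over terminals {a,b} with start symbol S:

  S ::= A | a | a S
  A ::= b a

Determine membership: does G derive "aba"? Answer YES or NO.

Convert to CNF:
  S -> T0 T1 | T1 S | a
  A -> T0 T1
  T0 -> b
  T1 -> a

CYK fill:
  T[0,0] 'a' = {S,T1}  orig:{S}
  T[1,1] 'b' = {T0}  orig:{}
  T[2,2] 'a' = {S,T1}  orig:{S}
  T[0,1] 'ab' = ∅
  T[1,2] 'ba' = {A,S}
  T[0,2] 'aba' = {S}

S ∈ T[0,2] ⇒ YES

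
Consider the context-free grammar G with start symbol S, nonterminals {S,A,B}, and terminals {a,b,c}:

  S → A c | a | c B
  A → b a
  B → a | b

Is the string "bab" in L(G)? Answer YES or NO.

CNF form of G:
  S -> A T2 | T2 B | a
  A -> T0 T1
  B -> a | b
  T0 -> b
  T1 -> a
  T2 -> c

CYK table (by increasing span):
  T[0,0] 'b' = {B,T0}  orig:{B}
  T[1,1] 'a' = {B,S,T1}  orig:{B,S}
  T[2,2] 'b' = {B,T0}  orig:{B}
  T[0,1] 'ba' = {A}
  T[1,2] 'ab' = ∅
  T[0,2] 'bab' = ∅

S ∉ T[0,2] ⇒ NO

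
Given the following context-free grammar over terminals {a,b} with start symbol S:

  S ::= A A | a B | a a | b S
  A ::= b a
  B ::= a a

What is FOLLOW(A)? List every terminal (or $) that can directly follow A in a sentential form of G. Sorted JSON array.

Compute FIRST by fixpoint:
[1]
  A via A→b a: +{b}
  B via B→a a: +{a}
  S via S→A A: +{b}
  S via S→a B: +{a}
  FIRST(S)={a,b}  FIRST(A)={b}  FIRST(B)={a}
[2] (stable)
  FIRST(S)={a,b}  FIRST(A)={b}  FIRST(B)={a}

FOLLOW iteration:
seed FOLLOW(S) with $
iter 1:
  S→A A: FOLLOW(A) ⊇ FIRST(A) = {b}; new: +{b}
  S→A A: FOLLOW(A) ⊇ FOLLOW(S) ⊇ {$}; new: +{$}
  S→a B: FOLLOW(B) ⊇ FOLLOW(S) ⊇ {$}; new: +{$}
  S: {$}  A: {$,b}  B: {$}
iter 2: done
  S: {$}  A: {$,b}  B: {$}

FOLLOW(A) = ["$", "b"]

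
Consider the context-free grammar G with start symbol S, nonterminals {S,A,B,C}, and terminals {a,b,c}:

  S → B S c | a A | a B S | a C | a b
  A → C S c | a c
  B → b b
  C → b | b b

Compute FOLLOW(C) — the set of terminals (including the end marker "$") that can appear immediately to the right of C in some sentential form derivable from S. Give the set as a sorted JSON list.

FIRST sets, iterate to fixpoint:
[1]
  A via A→a c: +{a}
  B via B→b b: +{b}
  C via C→b: +{b}
  S via S→B S c: +{b}
  S via S→a A: +{a}
  S: {a,b}  A: {a}  B: {b}  C: {b}
[2]
  A via A→C S c: +{b}
  S: {a,b}  A: {a,b}  B: {b}  C: {b}
[3] done
  S: {a,b}  A: {a,b}  B: {b}  C: {b}

Compute FOLLOW by fixpoint:
seed FOLLOW(S) with $
round 1:
  A→C S c: FOLLOW(C) ⊇ FIRST(S) = {a,b}; new: +{a,b}
  A→C S c: FOLLOW(S) ⊇ FIRST(c) = {c}; new: +{c}
  S→B S c: FOLLOW(B) ⊇ FIRST(S) = {a,b}; new: +{a,b}
  S→a A: FOLLOW(A) ⊇ FOLLOW(S) ⊇ {$,c}; new: +{$,c}
  S→a C: FOLLOW(C) ⊇ FOLLOW(S) ⊇ {$,c}; new: +{$,c}
  S: {$,c}  A: {$,c}  B: {a,b}  C: {$,a,b,c}
round 2: done
  S: {$,c}  A: {$,c}  B: {a,b}  C: {$,a,b,c}

FOLLOW(C) = ["$", "a", "b", "c"]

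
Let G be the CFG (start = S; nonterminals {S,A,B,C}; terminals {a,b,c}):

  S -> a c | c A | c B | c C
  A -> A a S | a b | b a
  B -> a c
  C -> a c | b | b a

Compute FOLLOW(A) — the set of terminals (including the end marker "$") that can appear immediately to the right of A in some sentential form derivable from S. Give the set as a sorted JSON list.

FIRST iteration:
iter 1:
  A via A→a b: +{a}
  A via A→b a: +{b}
  B via B→a c: +{a}
  C via C→a c: +{a}
  C via C→b: +{b}
  S via S→a c: +{a}
  S via S→c A: +{c}
  FIRST(S)={a,c}  FIRST(A)={a,b}  FIRST(B)={a}  FIRST(C)={a,b}
iter 2: done
  FIRST(S)={a,c}  FIRST(A)={a,b}  FIRST(B)={a}  FIRST(C)={a,b}

FOLLOW sets:
FOLLOW(S) := {$}
iter 1:
  A→A a S: FOLLOW(A) ⊇ FIRST(a) = {a}; new: +{a}
  A→A a S: FOLLOW(S) ⊇ FOLLOW(A) ⊇ {a}; new: +{a}
  S→c A: FOLLOW(A) ⊇ FOLLOW(S) ⊇ {$,a}; new: +{$}
  S→c B: FOLLOW(B) ⊇ FOLLOW(S) ⊇ {$,a}; new: +{$,a}
  S→c C: FOLLOW(C) ⊇ FOLLOW(S) ⊇ {$,a}; new: +{$,a}
  FOLLOW[S]={$,a}  FOLLOW[A]={$,a}  FOLLOW[B]={$,a}  FOLLOW[C]={$,a}
iter 2: (stable)
  FOLLOW[S]={$,a}  FOLLOW[A]={$,a}  FOLLOW[B]={$,a}  FOLLOW[C]={$,a}

FOLLOW(A) = ["$", "a"]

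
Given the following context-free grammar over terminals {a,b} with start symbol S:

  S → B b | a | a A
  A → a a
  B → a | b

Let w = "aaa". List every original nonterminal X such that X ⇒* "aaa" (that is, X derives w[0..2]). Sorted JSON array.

CNF form of G:
  S -> B T1 | T0 A | a
  A -> T0 T0
  B -> a | b
  T0 -> a
  T1 -> b

CYK table (by increasing span), restricted to cells inside w[0..2]:
  cell(0,0) a: {B,S,T0}  orig:{B,S}
  cell(1,1) a: {B,S,T0}  orig:{B,S}
  cell(2,2) a: {B,S,T0}  orig:{B,S}
  cell(0,1) aa: {A}
  cell(1,2) aa: {A}
  cell(0,2) aaa: {S}

Original NTs in T[0,2] deriving "aaa": ["S"]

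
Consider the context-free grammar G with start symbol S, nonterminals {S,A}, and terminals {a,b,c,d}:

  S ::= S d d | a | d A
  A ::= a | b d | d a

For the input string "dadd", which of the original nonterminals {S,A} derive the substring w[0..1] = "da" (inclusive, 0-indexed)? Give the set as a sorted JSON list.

Convert to CNF:
  S -> S X3 | T1 A | a
  A -> T0 T1 | T1 T2 | a
  T0 -> b
  T1 -> d
  T2 -> a
  X3 -> T1 T1

CYK table (by increasing span), restricted to cells inside w[0..1]:
  [0..0]={T1}  "d"  orig:{}
  [1..1]={A,S,T2}  "a"  orig:{A,S}
  [0..1]={A,S}  "da"

Original NTs in T[0,1] deriving "da": ["A", "S"]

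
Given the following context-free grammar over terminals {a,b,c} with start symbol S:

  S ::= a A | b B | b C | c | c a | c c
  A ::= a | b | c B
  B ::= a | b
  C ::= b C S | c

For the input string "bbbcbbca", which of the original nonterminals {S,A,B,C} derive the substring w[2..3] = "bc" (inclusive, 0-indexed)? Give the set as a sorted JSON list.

CNF form of G:
  S -> T0 T0 | T0 T2 | T1 B | T1 C | T2 A | c
  A -> T0 B | a | b
  B -> a | b
  C -> T1 X3 | c
  T0 -> c
  T1 -> b
  T2 -> a
  X3 -> C S

CYK table (by increasing span), restricted to cells inside w[2..3]:
  cell(2,2) b: {A,B,T1}  orig:{A,B}
  cell(3,3) c: {C,S,T0}  orig:{C,S}
  cell(2,3) bc: {S}

Original NTs in T[2,3] deriving "bc": ["S"]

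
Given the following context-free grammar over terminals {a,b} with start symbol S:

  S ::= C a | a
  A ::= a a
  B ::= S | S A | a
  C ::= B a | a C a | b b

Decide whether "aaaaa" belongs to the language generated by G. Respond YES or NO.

Convert to CNF:
  S -> C T0 | a
  A -> T0 T0
  B -> C T0 | S A | a
  C -> B T0 | T0 X2 | T1 T1
  T0 -> a
  T1 -> b
  X2 -> C T0

CYK fill:
  cell(0,0) a: {B,S,T0}  orig:{B,S}
  cell(1,1) a: {B,S,T0}  orig:{B,S}
  cell(2,2) a: {B,S,T0}  orig:{B,S}
  cell(3,3) a: {B,S,T0}  orig:{B,S}
  cell(4,4) a: {B,S,T0}  orig:{B,S}
  cell(0,1) aa: {A,C}
  cell(1,2) aa: {A,C}
  cell(2,3) aa: {A,C}
  cell(3,4) aa: {A,C}
  cell(0,2) aaa: {B,S,X2}  orig:{B,S}
  cell(1,3) aaa: {B,S,X2}  orig:{B,S}
  cell(2,4) aaa: {B,S,X2}  orig:{B,S}
  cell(0,3) aaaa: {C}
  cell(1,4) aaaa: {C}
  cell(0,4) aaaaa: {B,S,X2}  orig:{B,S}

S ∈ T[0,4] ⇒ YES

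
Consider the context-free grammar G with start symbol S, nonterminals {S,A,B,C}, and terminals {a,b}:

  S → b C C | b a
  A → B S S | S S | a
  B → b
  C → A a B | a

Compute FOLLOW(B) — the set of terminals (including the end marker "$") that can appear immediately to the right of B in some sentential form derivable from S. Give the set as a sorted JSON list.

Compute FIRST by fixpoint:
[1]
  A via A→a: +{a}
  B via B→b: +{b}
  C via C→A a B: +{a}
  S via S→b C C: +{b}
  FIRST(S)={b}  FIRST(A)={a}  FIRST(B)={b}  FIRST(C)={a}
[2]
  A via A→B S S: +{b}
  C via C→A a B: +{b}
  FIRST(S)={b}  FIRST(A)={a,b}  FIRST(B)={b}  FIRST(C)={a,b}
[3] (stable)
  FIRST(S)={b}  FIRST(A)={a,b}  FIRST(B)={b}  FIRST(C)={a,b}

FOLLOW sets:
seed FOLLOW(S) with $
pass 1:
  A→B S S: FOLLOW(B) ⊇ FIRST(S) = {b}; new: +{b}
  A→B S S: FOLLOW(S) ⊇ FIRST(S) = {b}; new: +{b}
  C→A a B: FOLLOW(A) ⊇ FIRST(a) = {a}; new: +{a}
  S→b C C: FOLLOW(C) ⊇ FIRST(C) = {a,b}; new: +{a,b}
  S→b C C: FOLLOW(C) ⊇ FOLLOW(S) ⊇ {$,b}; new: +{$}
  FOLLOW(S)={$,b}  FOLLOW(A)={a}  FOLLOW(B)={b}  FOLLOW(C)={$,a,b}
pass 2:
  A→B S S: FOLLOW(S) ⊇ FOLLOW(A) ⊇ {a}; new: +{a}
  C→A a B: FOLLOW(B) ⊇ FOLLOW(C) ⊇ {$,a,b}; new: +{$,a}
  FOLLOW(S)={$,a,b}  FOLLOW(A)={a}  FOLLOW(B)={$,a,b}  FOLLOW(C)={$,a,b}
pass 3: (no change)
  FOLLOW(S)={$,a,b}  FOLLOW(A)={a}  FOLLOW(B)={$,a,b}  FOLLOW(C)={$,a,b}

FOLLOW(B) = ["$", "a", "b"]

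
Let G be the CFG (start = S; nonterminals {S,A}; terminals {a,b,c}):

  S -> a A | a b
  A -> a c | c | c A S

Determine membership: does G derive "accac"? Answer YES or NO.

CNF form of G:
  S -> T0 A | T0 T2
  A -> T0 T1 | T1 X3 | c
  T0 -> a
  T1 -> c
  T2 -> b
  X3 -> A S

CYK fill:
  T[0,0] 'a' = {T0}  orig:{}
  T[1,1] 'c' = {A,T1}  orig:{A}
  T[2,2] 'c' = {A,T1}  orig:{A}
  T[3,3] 'a' = {T0}  orig:{}
  T[4,4] 'c' = {A,T1}  orig:{A}
  T[0,1] 'ac' = {A,S}
  T[1,2] 'cc' = ∅
  T[2,3] 'ca' = ∅
  T[3,4] 'ac' = {A,S}
  T[0,2] 'acc' = ∅
  T[1,3] 'cca' = ∅
  T[2,4] 'cac' = {X3}  orig:{}
  T[0,3] 'acca' = ∅
  T[1,4] 'ccac' = {A}
  T[0,4] 'accac' = {S}

S ∈ T[0,4] ⇒ YES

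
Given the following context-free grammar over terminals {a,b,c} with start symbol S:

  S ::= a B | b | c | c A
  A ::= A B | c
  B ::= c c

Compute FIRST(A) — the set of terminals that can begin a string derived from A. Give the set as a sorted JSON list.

FIRST sets, iterate to fixpoint:
round 1:
  A via A→c: +{c}
  B via B→c c: +{c}
  S via S→a B: +{a}
  S via S→b: +{b}
  S via S→c: +{c}
  S: {a,b,c}  A: {c}  B: {c}
round 2: (stable)
  S: {a,b,c}  A: {c}  B: {c}

FIRST(A) = ["c"]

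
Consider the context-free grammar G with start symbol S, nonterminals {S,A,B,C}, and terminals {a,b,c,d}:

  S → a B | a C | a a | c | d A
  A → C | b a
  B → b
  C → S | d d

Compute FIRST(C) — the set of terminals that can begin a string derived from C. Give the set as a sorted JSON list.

FIRST iteration:
round 1:
  A via A→b a: +{b}
  B via B→b: +{b}
  C via C→d d: +{d}
  S via S→a B: +{a}
  S via S→c: +{c}
  S via S→d A: +{d}
  FIRST[S]={a,c,d}  FIRST[A]={b}  FIRST[B]={b}  FIRST[C]={d}
round 2:
  A via A→C: +{d}
  C via C→S: +{a,c}
  FIRST[S]={a,c,d}  FIRST[A]={b,d}  FIRST[B]={b}  FIRST[C]={a,c,d}
round 3:
  A via A→C: +{a,c}
  FIRST[S]={a,c,d}  FIRST[A]={a,b,c,d}  FIRST[B]={b}  FIRST[C]={a,c,d}
round 4: (stable)
  FIRST[S]={a,c,d}  FIRST[A]={a,b,c,d}  FIRST[B]={b}  FIRST[C]={a,c,d}

FIRST(C) = ["a", "c", "d"]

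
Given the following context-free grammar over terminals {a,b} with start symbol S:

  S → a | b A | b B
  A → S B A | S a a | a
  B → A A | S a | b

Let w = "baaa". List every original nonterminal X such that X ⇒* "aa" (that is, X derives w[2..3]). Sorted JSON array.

Convert to CNF:
  S -> T1 A | T1 B | a
  A -> S X2 | S X3 | a
  B -> A A | S T0 | b
  T0 -> a
  T1 -> b
  X2 -> B A
  X3 -> T0 T0

CYK fill (cells [i..j] with 2 ≤ i ≤ j ≤ 3 only):
  cell(2,2) a: {A,S,T0}  orig:{A,S}
  cell(3,3) a: {A,S,T0}  orig:{A,S}
  cell(2,3) aa: {B,X3}  orig:{B}

Original NTs in T[2,3] deriving "aa": ["B"]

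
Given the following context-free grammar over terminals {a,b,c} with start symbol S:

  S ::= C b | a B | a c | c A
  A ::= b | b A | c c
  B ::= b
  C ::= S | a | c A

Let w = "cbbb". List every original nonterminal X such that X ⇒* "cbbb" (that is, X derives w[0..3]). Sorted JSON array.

CNF form of G:
  S -> C T0 | T1 A | T2 B | T2 T1
  A -> T0 A | T1 T1 | b
  B -> b
  C -> C T0 | T1 A | T2 B | T2 T1 | a
  T0 -> b
  T1 -> c
  T2 -> a

CYK fill (cells [i..j] with 0 ≤ i ≤ j ≤ 3 only):
  cell(0,0) c: {T1}  orig:{}
  cell(1,1) b: {A,B,T0}  orig:{A,B}
  cell(2,2) b: {A,B,T0}  orig:{A,B}
  cell(3,3) b: {A,B,T0}  orig:{A,B}
  cell(0,1) cb: {C,S}
  cell(1,2) bb: {A}
  cell(2,3) bb: {A}
  cell(0,2) cbb: {C,S}
  cell(1,3) bbb: {A}
  cell(0,3) cbbb: {C,S}

Original NTs in T[0,3] deriving "cbbb": ["C", "S"]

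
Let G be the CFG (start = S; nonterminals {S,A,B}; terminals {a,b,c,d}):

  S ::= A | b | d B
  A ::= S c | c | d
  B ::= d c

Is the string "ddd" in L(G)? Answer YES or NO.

CNF form of G:
  S -> S T0 | T1 B | b | c | d
  A -> S T0 | c | d
  B -> T1 T0
  T0 -> c
  T1 -> d

Fill CYK table bottom-up:
  T[0,0] 'd' = {A,S,T1}  orig:{A,S}
  T[1,1] 'd' = {A,S,T1}  orig:{A,S}
  T[2,2] 'd' = {A,S,T1}  orig:{A,S}
  T[0,1] 'dd' = ∅
  T[1,2] 'dd' = ∅
  T[0,2] 'ddd' = ∅

S ∉ T[0,2] ⇒ NO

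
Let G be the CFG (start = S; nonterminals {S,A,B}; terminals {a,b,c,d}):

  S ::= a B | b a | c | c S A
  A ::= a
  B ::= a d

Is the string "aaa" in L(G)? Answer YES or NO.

CNF form of G:
  S -> T0 B | T2 T0 | T3 X4 | c
  A -> a
  B -> T0 T1
  T0 -> a
  T1 -> d
  T2 -> b
  T3 -> c
  X4 -> S A

Fill CYK table bottom-up:
  [0..0]={A,T0}  "a"  orig:{A}
  [1..1]={A,T0}  "a"  orig:{A}
  [2..2]={A,T0}  "a"  orig:{A}
  [0..1]=∅  "aa"
  [1..2]=∅  "aa"
  [0..2]=∅  "aaa"

S ∉ T[0,2] ⇒ NO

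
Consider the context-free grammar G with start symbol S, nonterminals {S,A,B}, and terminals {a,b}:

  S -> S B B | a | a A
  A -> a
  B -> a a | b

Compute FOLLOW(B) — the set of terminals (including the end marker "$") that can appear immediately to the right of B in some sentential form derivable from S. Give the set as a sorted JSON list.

FIRST iteration:
pass 1:
  A via A→a: +{a}
  B via B→a a: +{a}
  B via B→b: +{b}
  S via S→a: +{a}
  FIRST[S]={a}  FIRST[A]={a}  FIRST[B]={a,b}
pass 2: (stable)
  FIRST[S]={a}  FIRST[A]={a}  FIRST[B]={a,b}

Compute FOLLOW by fixpoint:
initialize: $ ∈ FOLLOW(S)
iter 1:
  S→S B B: FOLLOW(S) ⊇ FIRST(B) = {a,b}; new: +{a,b}
  S→S B B: FOLLOW(B) ⊇ FIRST(B) = {a,b}; new: +{a,b}
  S→S B B: FOLLOW(B) ⊇ FOLLOW(S) ⊇ {$,a,b}; new: +{$}
  S→a A: FOLLOW(A) ⊇ FOLLOW(S) ⊇ {$,a,b}; new: +{$,a,b}
  FOLLOW[S]={$,a,b}  FOLLOW[A]={$,a,b}  FOLLOW[B]={$,a,b}
iter 2: (stable)
  FOLLOW[S]={$,a,b}  FOLLOW[A]={$,a,b}  FOLLOW[B]={$,a,b}

FOLLOW(B) = ["$", "a", "b"]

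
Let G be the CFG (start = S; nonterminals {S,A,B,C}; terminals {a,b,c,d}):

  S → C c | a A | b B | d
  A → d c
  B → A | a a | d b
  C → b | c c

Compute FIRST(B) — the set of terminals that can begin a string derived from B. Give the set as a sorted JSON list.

FIRST iteration:
round 1:
  A via A→d c: +{d}
  B via B→A: +{d}
  B via B→a a: +{a}
  C via C→b: +{b}
  C via C→c c: +{c}
  S via S→C c: +{b,c}
  S via S→a A: +{a}
  S via S→d: +{d}
  FIRST[S]={a,b,c,d}  FIRST[A]={d}  FIRST[B]={a,d}  FIRST[C]={b,c}
round 2: (stable)
  FIRST[S]={a,b,c,d}  FIRST[A]={d}  FIRST[B]={a,d}  FIRST[C]={b,c}

FIRST(B) = ["a", "d"]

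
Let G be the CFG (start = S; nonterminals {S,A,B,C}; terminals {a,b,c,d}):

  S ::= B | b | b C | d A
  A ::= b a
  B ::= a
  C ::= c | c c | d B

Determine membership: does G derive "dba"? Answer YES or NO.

Convert to CNF:
  S -> T0 C | T3 A | a | b
  A -> T0 T1
  B -> a
  C -> T2 T2 | T3 B | c
  T0 -> b
  T1 -> a
  T2 -> c
  T3 -> d

Fill CYK table bottom-up:
  T[0,0] 'd' = {T3}  orig:{}
  T[1,1] 'b' = {S,T0}  orig:{S}
  T[2,2] 'a' = {B,S,T1}  orig:{B,S}
  T[0,1] 'db' = ∅
  T[1,2] 'ba' = {A}
  T[0,2] 'dba' = {S}

S ∈ T[0,2] ⇒ YES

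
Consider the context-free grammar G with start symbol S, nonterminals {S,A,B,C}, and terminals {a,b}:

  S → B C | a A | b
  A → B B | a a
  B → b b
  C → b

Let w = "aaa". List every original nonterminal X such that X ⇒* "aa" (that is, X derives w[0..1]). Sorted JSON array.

Convert to CNF:
  S -> B C | T0 A | b
  A -> B B | T0 T0
  B -> T1 T1
  C -> b
  T0 -> a
  T1 -> b

CYK table (by increasing span), restricted to cells inside w[0..1]:
  T[0,0] 'a' = {T0}  orig:{}
  T[1,1] 'a' = {T0}  orig:{}
  T[0,1] 'aa' = {A}

Original NTs in T[0,1] deriving "aa": ["A"]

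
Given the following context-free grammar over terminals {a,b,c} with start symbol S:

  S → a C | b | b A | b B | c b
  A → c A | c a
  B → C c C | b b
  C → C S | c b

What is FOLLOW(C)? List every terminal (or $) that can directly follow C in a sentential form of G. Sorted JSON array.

FIRST sets, iterate to fixpoint:
iter 1:
  A via A→c A: +{c}
  B via B→b b: +{b}
  C via C→c b: +{c}
  S via S→a C: +{a}
  S via S→b: +{b}
  S via S→c b: +{c}
  FIRST[S]={a,b,c}  FIRST[A]={c}  FIRST[B]={b}  FIRST[C]={c}
iter 2:
  B via B→C c C: +{c}
  FIRST[S]={a,b,c}  FIRST[A]={c}  FIRST[B]={b,c}  FIRST[C]={c}
iter 3: — fixpoint
  FIRST[S]={a,b,c}  FIRST[A]={c}  FIRST[B]={b,c}  FIRST[C]={c}

FOLLOW iteration:
seed FOLLOW(S) with $
pass 1:
  B→C c C: FOLLOW(C) ⊇ FIRST(c) = {c}; new: +{c}
  C→C S: FOLLOW(C) ⊇ FIRST(S) = {a,b,c}; new: +{a,b}
  C→C S: FOLLOW(S) ⊇ FOLLOW(C) ⊇ {a,b,c}; new: +{a,b,c}
  S→a C: FOLLOW(C) ⊇ FOLLOW(S) ⊇ {$,a,b,c}; new: +{$}
  S→b A: FOLLOW(A) ⊇ FOLLOW(S) ⊇ {$,a,b,c}; new: +{$,a,b,c}
  S→b B: FOLLOW(B) ⊇ FOLLOW(S) ⊇ {$,a,b,c}; new: +{$,a,b,c}
  S: {$,a,b,c}  A: {$,a,b,c}  B: {$,a,b,c}  C: {$,a,b,c}
pass 2: done
  S: {$,a,b,c}  A: {$,a,b,c}  B: {$,a,b,c}  C: {$,a,b,c}

FOLLOW(C) = ["$", "a", "b", "c"]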